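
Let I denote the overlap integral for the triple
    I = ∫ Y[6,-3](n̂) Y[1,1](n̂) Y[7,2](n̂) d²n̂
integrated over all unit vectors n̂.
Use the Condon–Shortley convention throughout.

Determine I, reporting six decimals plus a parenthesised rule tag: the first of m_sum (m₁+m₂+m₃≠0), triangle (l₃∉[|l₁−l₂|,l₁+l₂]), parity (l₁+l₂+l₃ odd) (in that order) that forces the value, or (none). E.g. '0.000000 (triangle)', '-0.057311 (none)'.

Rules hold: Σm=0, L=14 even, 5≤7≤7.
N = 13·3·15 = 585
Δ = 0!·12!·2!/15! = 1/1365
Racah Σ t=0..0: t=0:+1/518400 = 1/518400
⇒ 3j(6 1 7; 0 0 0)² = 7/195, sgn -1
Racah Σ t=0..0: t=0:+1/4354560 = 1/4354560
⇒ 3j(6 1 7; -3 1 2)² = 2/273, sgn -1
4πI² = N·(3j₀)²·(3jₘ)² = 2/13
I = +1·√(0.153846/4π) = 0.11064668
No selection rule forces the value: the integral is nonzero (none).

0.110647 (none)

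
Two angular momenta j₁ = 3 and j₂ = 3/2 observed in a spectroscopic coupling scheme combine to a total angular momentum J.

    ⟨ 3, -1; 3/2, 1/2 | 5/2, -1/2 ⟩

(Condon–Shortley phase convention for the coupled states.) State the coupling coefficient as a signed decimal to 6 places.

−√(1/70) = -0.119523

√[6·2!4!1!/8! · 2!4!2!1!2!3!] = √(288/35)
  +(−1)^1/∏(1,1,3,1,1,0)! = -1/6  (running -1/6)
  +(−1)^2/∏(2,0,2,0,2,1)! = 1/8  (running -1/24)
⟨..|..⟩ = √(288/35)·(-1/24) = -0.119523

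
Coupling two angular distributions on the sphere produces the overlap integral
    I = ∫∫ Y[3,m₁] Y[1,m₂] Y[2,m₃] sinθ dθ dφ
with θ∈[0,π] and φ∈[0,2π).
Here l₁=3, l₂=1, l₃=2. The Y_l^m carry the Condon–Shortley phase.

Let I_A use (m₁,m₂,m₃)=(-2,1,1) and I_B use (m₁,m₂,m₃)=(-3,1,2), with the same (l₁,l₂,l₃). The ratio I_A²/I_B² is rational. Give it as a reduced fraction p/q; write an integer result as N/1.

l's match ⇒ only the (l;m) 3-j factors differ between A and B.
A: triangle coeff Δ(3,1,2) = 1/105; Σ_t [2,2]: t=2:+1/12 = 1/12; (3j)²=2/21 [(3 1 2; -2 1 1)], sign=-1
B: triangle coeff Δ(3,1,2) = 1/105; Σ_t [2,2]: t=2:+1/48 = 1/48; (3j)²=1/7 [(3 1 2; -3 1 2)], sign=+1
I_A²/I_B² = (2/21)/(1/7) = 2/3

2/3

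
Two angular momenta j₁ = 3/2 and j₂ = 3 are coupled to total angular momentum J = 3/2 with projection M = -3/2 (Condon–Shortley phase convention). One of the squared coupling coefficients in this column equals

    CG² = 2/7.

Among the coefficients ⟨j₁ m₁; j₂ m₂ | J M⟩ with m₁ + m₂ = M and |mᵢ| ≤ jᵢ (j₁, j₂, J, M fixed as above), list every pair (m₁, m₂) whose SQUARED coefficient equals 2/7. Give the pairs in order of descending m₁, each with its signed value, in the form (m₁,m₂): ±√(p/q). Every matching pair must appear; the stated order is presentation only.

(1/2,-2): −√(2/7)

Admissible pairs with m₁+m₂ = M = -3/2: (-3/2,0), (-1/2,-1), (1/2,-2), (3/2,-3)
  (m₁,m₂)=(3/2,-3): CG² = 4/7, CG = +√(4/7)
  (m₁,m₂)=(1/2,-2): CG² = 2/7, CG = −√(2/7)   ← matches the target
  (m₁,m₂)=(-1/2,-1): CG² = 4/35, CG = +√(4/35)
  (m₁,m₂)=(-3/2,0): CG² = 1/35, CG = −√(1/35)
Pairs with CG² = 2/7: (1/2,-2): −√(2/7)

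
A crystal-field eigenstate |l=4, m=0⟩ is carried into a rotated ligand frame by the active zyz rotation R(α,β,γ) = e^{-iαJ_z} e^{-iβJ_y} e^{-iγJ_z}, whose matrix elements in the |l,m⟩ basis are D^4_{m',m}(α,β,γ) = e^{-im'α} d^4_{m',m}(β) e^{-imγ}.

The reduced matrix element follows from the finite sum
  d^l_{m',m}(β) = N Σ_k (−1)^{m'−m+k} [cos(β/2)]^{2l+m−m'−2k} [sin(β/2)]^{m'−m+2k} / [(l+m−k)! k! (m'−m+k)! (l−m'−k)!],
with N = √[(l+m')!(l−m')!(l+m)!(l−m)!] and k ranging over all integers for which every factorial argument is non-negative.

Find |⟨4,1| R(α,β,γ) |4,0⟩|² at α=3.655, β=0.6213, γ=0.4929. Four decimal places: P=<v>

First d^4_{1,0}(β=0.6213), then the phase factors e^{-i(1)α} and e^{-i(0)γ}:
c=cos(0.621300/2)=0.952135, s=sin(0.621300/2)=0.305678; N=√[120·6·24·24]=643.987578
k∈{0,1,2,3} keeps every argument non-negative
  k=0: (−1)^1·643.9876/(144)·0.9521^7·0.3057^1 = -0.969770
  k=1: (−1)^2·643.9876/(24)·0.9521^5·0.3057^3 = +0.599722
  k=2: (−1)^3·643.9876/(24)·0.9521^3·0.3057^5 = -0.061813
  k=3: (−1)^4·643.9876/(144)·0.9521^1·0.3057^7 = +0.001062
d^4_{1,0}(0.6213) = -0.969770 +0.599722 -0.061813 +0.001062 = -0.430799
|D^4_{1,0}|² = |d^4_{1,0}(β)|² = (-0.430799)² = 0.185588 (the z-rotation phases have unit modulus)

P=0.1856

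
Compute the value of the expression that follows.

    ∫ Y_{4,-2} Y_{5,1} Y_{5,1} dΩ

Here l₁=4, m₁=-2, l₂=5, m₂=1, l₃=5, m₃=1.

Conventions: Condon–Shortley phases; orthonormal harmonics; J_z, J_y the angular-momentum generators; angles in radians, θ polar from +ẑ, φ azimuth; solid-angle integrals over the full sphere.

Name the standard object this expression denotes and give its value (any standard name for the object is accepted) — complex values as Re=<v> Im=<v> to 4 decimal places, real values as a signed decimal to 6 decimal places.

Gaunt coefficient, +0.137240

This is a Gaunt coefficient — the integral of a triple product of spherical harmonics over the sphere.
Rules hold: Σm=0, L=14 even, 1≤5≤9.
N = 9·11·11 = 1089
Δ = 4!·4!·6!/15! = 1/3153150
Racah Σ t=0..4: t=0:+1/69120 t=1:−1/1728 t=2:+1/576 t=3:−1/1728 t=4:+1/69120 = 7/11520
⇒ 3j(4 5 5; 0 0 0)² = 2/143, sgn -1
Racah Σ t=2..4: t=2:+1/4608 t=3:−1/1296 t=4:+1/4608 = -7/20736
⇒ 3j(4 5 5; -2 1 1)² = 20/1287, sgn -1
4πI² = N·(3j₀)²·(3jₘ)² = 40/169
I = +1·√(0.236686/4π) = 0.13724032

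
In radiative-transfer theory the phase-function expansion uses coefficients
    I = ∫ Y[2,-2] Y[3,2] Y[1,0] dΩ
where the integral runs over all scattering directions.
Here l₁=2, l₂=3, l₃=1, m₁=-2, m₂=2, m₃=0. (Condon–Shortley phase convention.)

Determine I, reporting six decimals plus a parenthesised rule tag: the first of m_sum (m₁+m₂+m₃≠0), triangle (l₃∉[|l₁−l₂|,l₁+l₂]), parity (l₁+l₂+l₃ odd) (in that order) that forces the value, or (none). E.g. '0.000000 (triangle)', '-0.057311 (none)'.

Checks pass: Σm=0; 6 even; l₃=1∈[1,5].
(2·2+1)(2·3+1)(2·1+1) = 105
Δ: 4! 0! 2! / 7! → 1/105
sum: t=2:+1/4 = 1/4
3j²(2 3 1; 0 0 0) = Δ·Π!·Σ² = 3/35  (sign -1)
sum: t=4:+1/24 = 1/24
3j²(2 3 1; -2 2 0) = Δ·Π!·Σ² = 1/21  (sign -1)
combine: 4πI² = 105·3/35·1/21 = 3/7
take √, sign +1: I = 0.18467439
No selection rule forces the value: the integral is nonzero (none).

0.184674 (none)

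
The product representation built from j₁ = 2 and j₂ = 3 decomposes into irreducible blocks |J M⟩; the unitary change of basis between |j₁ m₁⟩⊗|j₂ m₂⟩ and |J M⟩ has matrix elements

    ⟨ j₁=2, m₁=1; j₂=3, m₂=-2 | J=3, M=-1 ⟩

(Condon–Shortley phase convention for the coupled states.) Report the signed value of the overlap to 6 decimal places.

+0.500000  (= +√(1/4))

triangle: 2!*2!*4!/9! = 96/362880
(j±m)!: 3!*1!*1!*5!*2!*4! = 34560
prefactor² = (2J+1)*Δ*N² = 64
  k=0: +1/(0!*2!*1!*1!*1!*3!) = 1/12
  k=1: −1/(1!*1!*0!*0!*2!*4!) = -1/48
Σ = 1/16  ⇒  CG² = 64*(1/16)² = 1/4
CG = +√(1/4) = +0.500000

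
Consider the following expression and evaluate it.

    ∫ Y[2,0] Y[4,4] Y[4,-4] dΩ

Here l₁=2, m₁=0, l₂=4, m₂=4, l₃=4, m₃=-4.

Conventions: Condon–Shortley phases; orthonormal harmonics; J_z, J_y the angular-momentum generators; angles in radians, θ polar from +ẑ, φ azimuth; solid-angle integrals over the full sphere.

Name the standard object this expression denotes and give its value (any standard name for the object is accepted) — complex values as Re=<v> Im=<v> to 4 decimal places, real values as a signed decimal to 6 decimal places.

Gaunt coefficient, -0.229376

This is a Gaunt coefficient — the integral of a triple product of spherical harmonics over the sphere.
Rules hold: Σm=0, L=10 even, 2≤4≤6.
N = 5·9·9 = 405
Δ = 2!·2!·6!/11! = 1/13860
Racah Σ t=0..2: t=0:+1/192 t=1:−1/36 t=2:+1/192 = -5/288
⇒ 3j(2 4 4; 0 0 0)² = 20/693, sgn -1
Racah Σ t=2..2: t=2:+1/2880 = 1/2880
⇒ 3j(2 4 4; 0 4 -4)² = 28/495, sgn +1
4πI² = N·(3j₀)²·(3jₘ)² = 80/121
I = -1·√(0.661157/4π) = -0.22937568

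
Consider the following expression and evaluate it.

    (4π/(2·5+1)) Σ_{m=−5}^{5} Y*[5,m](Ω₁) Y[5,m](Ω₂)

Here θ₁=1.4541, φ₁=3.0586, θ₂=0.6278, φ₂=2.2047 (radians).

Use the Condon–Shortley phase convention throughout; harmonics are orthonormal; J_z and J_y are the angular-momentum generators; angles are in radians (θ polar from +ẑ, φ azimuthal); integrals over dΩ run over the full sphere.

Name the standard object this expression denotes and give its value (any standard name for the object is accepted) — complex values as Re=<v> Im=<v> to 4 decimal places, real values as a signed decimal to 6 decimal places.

Legendre polynomial (addition theorem), +0.138092

This sum is the spherical-harmonic addition theorem: it equals the Legendre polynomial P_l(cos γ) of the angle γ between the two directions.
Expand P_5 via completeness: Σ_{m} conj(Y_{5,m}) at Ω₁ times Y_{5,m} at Ω₂ —
  term(m=-5) = (-0.006237, -0.013151)   from Y*(Ω₁)=(-0.410493, 0.180841), Y(Ω₂)=(0.000906, 0.032435)
  term(m=-4) = (-0.022633, -0.006362)   from Y*(Ω₁)=(0.157208, -0.054194), Y(Ω₂)=(-0.116209, -0.080527)
  term(m=-3) = (0.085421, -0.055952)   from Y*(Ω₁)=(0.288405, -0.073328), Y(Ω₂)=(0.324533, -0.111493)
  term(m=-2) = (0.011646, -0.084472)   from Y*(Ω₁)=(-0.184167, 0.030853), Y(Ω₂)=(-0.136251, 0.435844)
  term(m=-1) = (0.026873, 0.030832)   from Y*(Ω₁)=(-0.258067, 0.021467), Y(Ω₂)=(-0.093546, -0.127254)
  term(m=+0) = (-0.069260, 0.000000)   from Y*(Ω₁)=(0.191487, -0.000000), Y(Ω₂)=(-0.361698, 0.000000)
  term(m=+1) = (0.026873, -0.030832)   from Y*(Ω₁)=(0.258067, 0.021467), Y(Ω₂)=(0.093546, -0.127254)
  term(m=+2) = (0.011646, 0.084472)   from Y*(Ω₁)=(-0.184167, -0.030853), Y(Ω₂)=(-0.136251, -0.435844)
  term(m=+3) = (0.085421, 0.055952)   from Y*(Ω₁)=(-0.288405, -0.073328), Y(Ω₂)=(-0.324533, -0.111493)
  term(m=+4) = (-0.022633, 0.006362)   from Y*(Ω₁)=(0.157208, 0.054194), Y(Ω₂)=(-0.116209, 0.080527)
  term(m=+5) = (-0.006237, 0.013151)   from Y*(Ω₁)=(0.410493, 0.180841), Y(Ω₂)=(-0.000906, 0.032435)
Total Σ_m = (0.120879, 0.000000). Multiply by 1.142397: (0.138092, 0.000000). P_5(cos γ) = 0.138092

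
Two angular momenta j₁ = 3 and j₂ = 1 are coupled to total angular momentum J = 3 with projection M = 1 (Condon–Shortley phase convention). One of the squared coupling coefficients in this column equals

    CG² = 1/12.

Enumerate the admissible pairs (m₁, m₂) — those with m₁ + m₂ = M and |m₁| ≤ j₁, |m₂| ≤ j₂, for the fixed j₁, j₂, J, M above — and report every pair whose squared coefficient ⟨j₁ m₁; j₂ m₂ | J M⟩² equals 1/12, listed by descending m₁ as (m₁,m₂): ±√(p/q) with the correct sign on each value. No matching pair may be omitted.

Admissible pairs with m₁+m₂ = M = 1: (0,1), (1,0), (2,-1)
  (m₁,m₂)=(2,-1): CG² = 5/12, CG = +√(5/12)
  (m₁,m₂)=(1,0): CG² = 1/12, CG = +√(1/12)   ← matches the target
  (m₁,m₂)=(0,1): CG² = 1/2, CG = −√(1/2)
Pairs with CG² = 1/12: (1,0): +√(1/12)

(1,0): +√(1/12)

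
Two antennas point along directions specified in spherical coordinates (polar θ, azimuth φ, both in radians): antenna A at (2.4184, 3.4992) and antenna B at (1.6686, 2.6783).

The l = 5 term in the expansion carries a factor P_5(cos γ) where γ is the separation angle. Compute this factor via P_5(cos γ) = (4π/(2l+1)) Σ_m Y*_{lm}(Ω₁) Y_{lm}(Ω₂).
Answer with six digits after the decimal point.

Summing Y*_{l m}(θ₁,φ₁)·Y_{l m}(θ₂,φ₂) over m ∈ [−5, 5]; prefactor 4π/(2·5+1) = 1.142397:
  term(m=-5) = -0.01525 - 0.02191j   from Y*(Ω₁)=0.01270 - 0.05753j, Y(Ω₂)=0.30744 - 0.33290j
  term(m=-4) = -0.02937 - 0.00420j   from Y*(Ω₁)=-0.02953 - 0.20897j, Y(Ω₂)=0.03918 - 0.13503j
  term(m=-3) = 0.09873 - 0.07966j   from Y*(Ω₁)=-0.19436 - 0.35750j, Y(Ω₂)=0.05609 + 0.30666j
  term(m=-2) = 0.00431 - 0.06064j   from Y*(Ω₁)=-0.28824 - 0.25038j, Y(Ω₂)=0.09562 + 0.12731j
  term(m=-1) = -0.00939 - 0.01008j   from Y*(Ω₁)=0.04663 + 0.01742j, Y(Ω₂)=-0.24763 - 0.12370j
  term(m=+0) = -0.06377 + 0.00000j   from Y*(Ω₁)=0.38944 + 0.00000j, Y(Ω₂)=-0.16374 + 0.00000j
  term(m=+1) = -0.00939 + 0.01008j   from Y*(Ω₁)=-0.04663 + 0.01742j, Y(Ω₂)=0.24763 - 0.12370j
  term(m=+2) = 0.00431 + 0.06064j   from Y*(Ω₁)=-0.28824 + 0.25038j, Y(Ω₂)=0.09562 - 0.12731j
  term(m=+3) = 0.09873 + 0.07966j   from Y*(Ω₁)=0.19436 - 0.35750j, Y(Ω₂)=-0.05609 + 0.30666j
  term(m=+4) = -0.02937 + 0.00420j   from Y*(Ω₁)=-0.02953 + 0.20897j, Y(Ω₂)=0.03918 + 0.13503j
  term(m=+5) = -0.01525 + 0.02191j   from Y*(Ω₁)=-0.01270 - 0.05753j, Y(Ω₂)=-0.30744 - 0.33290j
Σ over m = 0.03428 - 0.00000j; ×(4π/11) → 0.03917 - 0.00000j. Real part: 0.039165

0.039165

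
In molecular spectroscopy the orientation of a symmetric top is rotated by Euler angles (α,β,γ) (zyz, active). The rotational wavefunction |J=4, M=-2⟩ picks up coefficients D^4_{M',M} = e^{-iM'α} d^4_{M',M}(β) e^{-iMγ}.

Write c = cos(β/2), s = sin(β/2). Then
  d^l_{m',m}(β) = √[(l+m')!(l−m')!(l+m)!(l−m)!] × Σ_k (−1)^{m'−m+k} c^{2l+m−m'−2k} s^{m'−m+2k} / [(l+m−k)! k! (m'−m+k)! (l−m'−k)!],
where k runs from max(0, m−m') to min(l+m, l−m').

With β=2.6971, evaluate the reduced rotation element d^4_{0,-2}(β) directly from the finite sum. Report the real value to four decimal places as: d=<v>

d=0.3439

d^4_{0,-2}(β=2.6971) via the finite sum:
With c≡cos(β/2)=0.220421 and s≡sin(β/2)=0.975405, N=[24·24·2·720]^{1/2}=910.735966
Admissible k: 0..2 (factorial args all ≥0)
  k=0: (−1)^2·910.7360/(96)·0.2204^6·0.9754^2 = +0.001035
  k=1: (−1)^3·910.7360/(36)·0.2204^4·0.9754^4 = -0.054056
  k=2: (−1)^4·910.7360/(96)·0.2204^2·0.9754^6 = +0.396952
d^4_{0,-2}(2.6971) = +0.001035 -0.054056 +0.396952 = +0.343931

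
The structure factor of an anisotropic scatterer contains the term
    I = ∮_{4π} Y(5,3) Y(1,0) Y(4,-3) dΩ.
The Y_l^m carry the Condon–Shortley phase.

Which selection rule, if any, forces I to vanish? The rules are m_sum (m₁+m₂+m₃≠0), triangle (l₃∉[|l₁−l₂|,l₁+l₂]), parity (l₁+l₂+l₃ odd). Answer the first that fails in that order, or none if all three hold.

none

m₁+m₂+m₃ = 3 + 0 − 3 = 0  ✓
triangle: |5−1|=4 ≤ l₃=4 ≤ 5+1=6  ✓
parity: l₁+l₂+l₃ = 10 is even  ✓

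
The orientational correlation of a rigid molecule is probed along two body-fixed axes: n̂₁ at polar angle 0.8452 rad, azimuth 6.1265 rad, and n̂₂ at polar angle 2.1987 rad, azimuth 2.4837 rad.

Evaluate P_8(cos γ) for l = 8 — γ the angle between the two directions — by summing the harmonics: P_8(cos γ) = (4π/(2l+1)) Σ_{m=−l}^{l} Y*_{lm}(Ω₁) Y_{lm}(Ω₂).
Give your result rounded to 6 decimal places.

-0.370733

Expand P_8 via completeness: Σ_{m} conj(Y_{8,m}) at Ω₁ times Y_{8,m} at Ω₂ —
  m=-8: Y*=0.01578 - 0.04804j  Y=0.04962 - 0.08079j  product -0.00310 - 0.00366j
  m=-7: Y*=0.08189 - 0.15963j  Y=-0.02944 - 0.27373j  product -0.04611 - 0.01772j
  m=-6: Y*=0.21810 - 0.29870j  Y=-0.30582 - 0.31854j  product -0.16185 + 0.02188j
  m=-5: Y*=0.32295 - 0.32168j  Y=-0.35692 - 0.05317j  product -0.13237 + 0.09764j
  m=-4: Y*=0.18491 - 0.13390j  Y=0.02932 - 0.01640j  product 0.00323 - 0.00696j
  m=-3: Y*=-0.19186 + 0.09747j  Y=0.14159 - 0.33221j  product 0.00522 + 0.07754j
  m=-2: Y*=-0.34119 + 0.11056j  Y=-0.04076 - 0.15635j  product 0.03119 + 0.04884j
  m=-1: Y*=0.05616 - 0.00887j  Y=0.23310 + 0.18012j  product 0.01469 + 0.00805j
  m=+0: Y*=0.36553 + 0.00000j  Y=0.20972 + 0.00000j  product 0.07666 + 0.00000j
  m=+1: Y*=-0.05616 - 0.00887j  Y=-0.23310 + 0.18012j  product 0.01469 - 0.00805j
  m=+2: Y*=-0.34119 - 0.11056j  Y=-0.04076 + 0.15635j  product 0.03119 - 0.04884j
  m=+3: Y*=0.19186 + 0.09747j  Y=-0.14159 - 0.33221j  product 0.00522 - 0.07754j
  m=+4: Y*=0.18491 + 0.13390j  Y=0.02932 + 0.01640j  product 0.00323 + 0.00696j
  m=+5: Y*=-0.32295 - 0.32168j  Y=0.35692 - 0.05317j  product -0.13237 - 0.09764j
  m=+6: Y*=0.21810 + 0.29870j  Y=-0.30582 + 0.31854j  product -0.16185 - 0.02188j
  m=+7: Y*=-0.08189 - 0.15963j  Y=0.02944 - 0.27373j  product -0.04611 + 0.01772j
  m=+8: Y*=0.01578 + 0.04804j  Y=0.04962 + 0.08079j  product -0.00310 + 0.00366j
Σ over m = -0.50153 - 0.00000j; ×(4π/17) → -0.37073 - 0.00000j. Real part: -0.370733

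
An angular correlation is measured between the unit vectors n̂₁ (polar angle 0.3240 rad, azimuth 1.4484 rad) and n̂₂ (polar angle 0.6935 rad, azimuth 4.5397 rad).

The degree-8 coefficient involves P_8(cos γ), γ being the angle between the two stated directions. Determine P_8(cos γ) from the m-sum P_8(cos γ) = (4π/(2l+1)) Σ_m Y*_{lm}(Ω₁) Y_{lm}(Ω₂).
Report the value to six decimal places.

0.000652

Expand P_8 via completeness: Σ_{m} conj(Y_{8,m}) at Ω₁ times Y_{8,m} at Ω₂ —
  [-8]  conj(Y_{8,-8})(Ω₁) = +0.000030-0.000045i ; Y_{8,-8}(Ω₂) = +0.002704+0.014113i ; Δ = +0.000001+0.000000i
  [-7]  conj(Y_{8,-7})(Ω₁) = -0.000490-0.000424i ; Y_{8,-7}(Ω₂) = +0.064667-0.024486i ; Δ = -0.000042-0.000015i
  [-6]  conj(Y_{8,-6})(Ω₁) = -0.003630+0.003278i ; Y_{8,-6}(Ω₂) = -0.102997-0.173923i ; Δ = +0.000944+0.000294i
  [-5]  conj(Y_{8,-5})(Ω₁) = +0.015177+0.021624i ; Y_{8,-5}(Ω₂) = -0.297820+0.254617i ; Δ = -0.010026-0.002576i
  [-4]  conj(Y_{8,-4})(Ω₁) = +0.092396-0.049234i ; Y_{8,-4}(Ω₂) = +0.363816+0.300733i ; Δ = +0.048421+0.009875i
  [-3]  conj(Y_{8,-3})(Ω₁) = -0.106755-0.277552i ; Y_{8,-3}(Ω₂) = +0.109789-0.192613i ; Δ = -0.065181-0.009910i
  [-2]  conj(Y_{8,-2})(Ω₁) = -0.537627+0.134300i ; Y_{8,-2}(Ω₂) = +0.238124+0.085677i ; Δ = -0.139529-0.014082i
  [-1]  conj(Y_{8,-1})(Ω₁) = +0.061061+0.496385i ; Y_{8,-1}(Ω₂) = +0.062003-0.355466i ; Δ = +0.180234+0.009072i
  [+0]  conj(Y_{8,0})(Ω₁) = -0.195388-0.000000i ; Y_{8,0}(Ω₂) = +0.147213+0.000000i ; Δ = -0.028764-0.000000i
  [+1]  conj(Y_{8,1})(Ω₁) = -0.061061+0.496385i ; Y_{8,1}(Ω₂) = -0.062003-0.355466i ; Δ = +0.180234-0.009072i
  [+2]  conj(Y_{8,2})(Ω₁) = -0.537627-0.134300i ; Y_{8,2}(Ω₂) = +0.238124-0.085677i ; Δ = -0.139529+0.014082i
  [+3]  conj(Y_{8,3})(Ω₁) = +0.106755-0.277552i ; Y_{8,3}(Ω₂) = -0.109789-0.192613i ; Δ = -0.065181+0.009910i
  [+4]  conj(Y_{8,4})(Ω₁) = +0.092396+0.049234i ; Y_{8,4}(Ω₂) = +0.363816-0.300733i ; Δ = +0.048421-0.009875i
  [+5]  conj(Y_{8,5})(Ω₁) = -0.015177+0.021624i ; Y_{8,5}(Ω₂) = +0.297820+0.254617i ; Δ = -0.010026+0.002576i
  [+6]  conj(Y_{8,6})(Ω₁) = -0.003630-0.003278i ; Y_{8,6}(Ω₂) = -0.102997+0.173923i ; Δ = +0.000944-0.000294i
  [+7]  conj(Y_{8,7})(Ω₁) = +0.000490-0.000424i ; Y_{8,7}(Ω₂) = -0.064667-0.024486i ; Δ = -0.000042+0.000015i
  [+8]  conj(Y_{8,8})(Ω₁) = +0.000030+0.000045i ; Y_{8,8}(Ω₂) = +0.002704-0.014113i ; Δ = +0.000001-0.000000i
Σ over m = +0.000881-0.000000i; ×(4π/17) → +0.000652-0.000000i. Real part: 0.000652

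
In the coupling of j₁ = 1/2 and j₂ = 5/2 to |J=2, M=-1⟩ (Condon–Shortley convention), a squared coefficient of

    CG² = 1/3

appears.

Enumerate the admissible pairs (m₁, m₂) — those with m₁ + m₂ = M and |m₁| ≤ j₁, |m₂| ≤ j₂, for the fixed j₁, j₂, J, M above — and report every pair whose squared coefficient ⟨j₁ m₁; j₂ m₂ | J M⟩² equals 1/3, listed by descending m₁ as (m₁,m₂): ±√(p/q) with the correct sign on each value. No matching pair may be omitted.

Admissible pairs with m₁+m₂ = M = -1: (-1/2,-1/2), (1/2,-3/2)
  (m₁,m₂)=(1/2,-3/2): CG² = 2/3, CG = +√(2/3)
  (m₁,m₂)=(-1/2,-1/2): CG² = 1/3, CG = −√(1/3)   ← matches the target
Pairs with CG² = 1/3: (-1/2,-1/2): −√(1/3)

(-1/2,-1/2): −√(1/3)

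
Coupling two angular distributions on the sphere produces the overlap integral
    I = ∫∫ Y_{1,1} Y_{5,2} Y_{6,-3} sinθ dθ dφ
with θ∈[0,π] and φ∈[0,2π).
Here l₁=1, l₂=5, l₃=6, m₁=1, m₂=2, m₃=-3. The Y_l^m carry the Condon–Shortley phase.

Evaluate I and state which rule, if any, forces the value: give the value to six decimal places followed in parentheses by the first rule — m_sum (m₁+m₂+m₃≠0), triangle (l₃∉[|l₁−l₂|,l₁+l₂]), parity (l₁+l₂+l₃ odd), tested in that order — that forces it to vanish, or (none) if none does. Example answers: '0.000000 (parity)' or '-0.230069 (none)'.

-0.245154 (none)

Rules hold: Σm=0, L=12 even, 4≤6≤6.
N = 3·11·13 = 429
Δ = 0!·2!·10!/13! = 1/858
Racah Σ t=0..0: t=0:+1/14400 = 1/14400
⇒ 3j(1 5 6; 0 0 0)² = 6/143, sgn +1
Racah Σ t=0..0: t=0:+1/60480 = 1/60480
⇒ 3j(1 5 6; 1 2 -3)² = 6/143, sgn -1
4πI² = N·(3j₀)²·(3jₘ)² = 108/143
I = -1·√(0.755245/4π) = -0.24515397
No selection rule forces the value: the integral is nonzero (none).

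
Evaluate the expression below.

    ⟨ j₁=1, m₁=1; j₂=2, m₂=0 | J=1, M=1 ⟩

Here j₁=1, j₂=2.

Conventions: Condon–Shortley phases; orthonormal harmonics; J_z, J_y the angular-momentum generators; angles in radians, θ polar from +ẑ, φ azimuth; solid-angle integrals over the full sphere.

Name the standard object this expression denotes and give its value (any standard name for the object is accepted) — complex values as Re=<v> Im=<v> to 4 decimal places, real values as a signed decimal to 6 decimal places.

This is a Clebsch–Gordan (vector-coupling) coefficient.
j₁+j₂−J=2  J+j₁−j₂=0  J−j₁+j₂=2  j₁+j₂+J+1=5
(j₁±m₁, j₂±m₂, J±M) = (2,0,2,2,2,0)
P² = 8/5
sum k=0..0:
  [0] +1/4 = 1/4
S = 1/4
C² = P²·S² = 1/10 ; C = +0.316228

Clebsch–Gordan coefficient, +√(1/10) ≈ +0.316228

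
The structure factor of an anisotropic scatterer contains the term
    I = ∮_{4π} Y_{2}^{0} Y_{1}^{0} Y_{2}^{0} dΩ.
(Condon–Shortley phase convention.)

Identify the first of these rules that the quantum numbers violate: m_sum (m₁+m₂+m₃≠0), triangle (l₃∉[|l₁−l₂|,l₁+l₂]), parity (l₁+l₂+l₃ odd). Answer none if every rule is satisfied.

m₁+m₂+m₃ = 0 + 0 + 0 = 0  ✓
triangle: |2−1|=1 ≤ l₃=2 ≤ 2+1=3  ✓
parity: l₁+l₂+l₃ = 5 is odd  ✗

parity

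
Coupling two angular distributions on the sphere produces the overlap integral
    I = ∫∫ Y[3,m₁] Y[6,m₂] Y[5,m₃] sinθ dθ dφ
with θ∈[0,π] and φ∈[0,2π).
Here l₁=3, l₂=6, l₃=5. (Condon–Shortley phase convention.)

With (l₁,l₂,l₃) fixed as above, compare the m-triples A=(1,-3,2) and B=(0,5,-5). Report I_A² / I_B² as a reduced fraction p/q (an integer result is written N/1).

Same 3,6,5: normalisation and zero-m 3j drop out of the ratio.
A: Δ: 4! 2! 8! / 15! → 1/675675; sum: t=0:+1/34560 t=1:−1/8640 t=2:+1/40320 = -1/16128; 3j²(3 6 5; 1 -3 2) = Δ·Π!·Σ² = 18/1001  (sign +1)
B: Δ: 4! 2! 8! / 15! → 1/675675; sum: t=3:−1/483840 = -1/483840; 3j²(3 6 5; 0 5 -5) = Δ·Π!·Σ² = 3/91  (sign -1)
I_A²/I_B² = (18/1001)/(3/91) = 6/11

6/11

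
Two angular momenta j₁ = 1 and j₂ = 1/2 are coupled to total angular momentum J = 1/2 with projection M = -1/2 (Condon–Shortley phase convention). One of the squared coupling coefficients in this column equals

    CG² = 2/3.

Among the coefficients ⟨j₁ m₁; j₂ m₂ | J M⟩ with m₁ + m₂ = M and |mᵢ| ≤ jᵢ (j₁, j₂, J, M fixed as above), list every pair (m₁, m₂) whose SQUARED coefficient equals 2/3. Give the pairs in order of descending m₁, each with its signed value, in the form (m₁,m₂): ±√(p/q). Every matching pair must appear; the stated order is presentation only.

(-1,1/2): −√(2/3)

Admissible pairs with m₁+m₂ = M = -1/2: (-1,1/2), (0,-1/2)
  (m₁,m₂)=(0,-1/2): CG² = 1/3, CG = +√(1/3)
  (m₁,m₂)=(-1,1/2): CG² = 2/3, CG = −√(2/3)   ← matches the target
Pairs with CG² = 2/3: (-1,1/2): −√(2/3)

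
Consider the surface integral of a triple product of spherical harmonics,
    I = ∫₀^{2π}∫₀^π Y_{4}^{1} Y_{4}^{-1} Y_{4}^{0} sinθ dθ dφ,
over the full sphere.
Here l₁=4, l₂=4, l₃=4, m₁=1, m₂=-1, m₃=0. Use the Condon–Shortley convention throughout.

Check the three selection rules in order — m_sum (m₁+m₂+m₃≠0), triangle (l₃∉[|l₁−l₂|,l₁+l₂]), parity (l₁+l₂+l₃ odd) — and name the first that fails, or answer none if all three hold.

m₁+m₂+m₃ = 1 − 1 + 0 = 0  ✓
triangle: |4−4|=0 ≤ l₃=4 ≤ 4+4=8  ✓
parity: l₁+l₂+l₃ = 12 is even  ✓

none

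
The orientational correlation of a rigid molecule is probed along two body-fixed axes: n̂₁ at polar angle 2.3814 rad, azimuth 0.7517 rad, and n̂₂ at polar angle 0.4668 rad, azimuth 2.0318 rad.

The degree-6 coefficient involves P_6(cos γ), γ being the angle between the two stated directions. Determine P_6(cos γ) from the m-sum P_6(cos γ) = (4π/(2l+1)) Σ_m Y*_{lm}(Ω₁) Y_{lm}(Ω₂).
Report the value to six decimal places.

Term-by-term m-sum for l=6 (normalisation 4π/13 = 0.966644):
  m=-6: Y*=(-0.010384, -0.050656)  Y=(0.003733, 0.001472)  product (0.000036, -0.000204)
  m=-5: Y*=(0.153666, 0.108988)  Y=(-0.020478, 0.018483)  product (-0.005161, 0.000608)
  m=-4: Y*=(-0.380753, 0.051636)  Y=(-0.030691, -0.109522)  product (0.017341, 0.040116)
  m=-3: Y*=(0.271133, -0.332350)  Y=(0.300652, 0.057131)  product (0.100504, -0.084432)
  m=-2: Y*=(0.006758, 0.100115)  Y=(-0.304190, 0.401150)  product (-0.042217, -0.027743)
  m=-1: Y*=(0.248498, 0.232290)  Y=(-0.151912, -0.305843)  product (0.033294, -0.111289)
  m=+0: Y*=(-0.208330, -0.000000)  Y=(-0.282185, 0.000000)  product (0.058788, 0.000000)
  m=+1: Y*=(-0.248498, 0.232290)  Y=(0.151912, -0.305843)  product (0.033294, 0.111289)
  m=+2: Y*=(0.006758, -0.100115)  Y=(-0.304190, -0.401150)  product (-0.042217, 0.027743)
  m=+3: Y*=(-0.271133, -0.332350)  Y=(-0.300652, 0.057131)  product (0.100504, 0.084432)
  m=+4: Y*=(-0.380753, -0.051636)  Y=(-0.030691, 0.109522)  product (0.017341, -0.040116)
  m=+5: Y*=(-0.153666, 0.108988)  Y=(0.020478, 0.018483)  product (-0.005161, -0.000608)
  m=+6: Y*=(-0.010384, 0.050656)  Y=(0.003733, -0.001472)  product (0.000036, 0.000204)
Σ over m = (0.266383, 0.000000); ×(4π/13) → (0.257497, 0.000000). Real part: 0.257497

0.257497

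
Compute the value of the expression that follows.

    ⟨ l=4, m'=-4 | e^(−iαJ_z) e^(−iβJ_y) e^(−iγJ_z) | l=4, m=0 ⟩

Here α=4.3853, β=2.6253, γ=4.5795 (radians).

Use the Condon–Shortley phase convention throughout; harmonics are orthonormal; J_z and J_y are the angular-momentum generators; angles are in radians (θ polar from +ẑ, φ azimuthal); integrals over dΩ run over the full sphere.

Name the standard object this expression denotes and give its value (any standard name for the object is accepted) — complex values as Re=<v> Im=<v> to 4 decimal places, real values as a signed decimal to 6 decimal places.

This is a Wigner D-matrix element — the rotation-matrix element ⟨l m'| R(α,β,γ) |l m⟩ in the angular-momentum basis.
First d^4_{-4,0}(β=2.6253), then the phase factors e^{-i(-4)α} and e^{-i(0)γ}:
Half-angle: c=0.255289, s=0.966865. N=√(1·40320·24·24)=4819.161753
The bounds max(0,m−m')=4 and min(l+m,l−m')=4 give 1 term
  k=4: (−1)^0·4819.1618/(576)·0.2553^4·0.9669^4 = +0.031056
d^4_{-4,0}(2.6253) = +0.031056
D = (+0.259438-0.965760i)·(+0.031056)·(+1.000000+0.000000i) = +0.008057-0.029992i

Wigner D-matrix element, Re=0.0081 Im=-0.0300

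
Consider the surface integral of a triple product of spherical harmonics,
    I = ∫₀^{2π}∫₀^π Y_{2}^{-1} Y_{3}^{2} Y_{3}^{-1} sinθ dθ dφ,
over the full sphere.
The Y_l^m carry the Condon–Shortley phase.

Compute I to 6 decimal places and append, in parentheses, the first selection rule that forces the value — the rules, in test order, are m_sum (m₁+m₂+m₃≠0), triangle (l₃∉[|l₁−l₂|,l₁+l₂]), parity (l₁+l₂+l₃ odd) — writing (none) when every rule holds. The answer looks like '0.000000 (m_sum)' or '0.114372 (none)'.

0.162868 (none)

m-sum 0 ✓  L=8 even ✓  1≤3≤5 ✓
Π(2lᵢ+1) = 5×7×7 = 245
triangle coeff Δ(2,3,3) = 1/3780
Σ_t [0,2]: t=0:+1/24 t=1:−1/4 t=2:+1/24 = -1/6
(3j)²=4/105 [(2 3 3; 0 0 0)], sign=+1
Σ_t [1,2]: t=1:−1/48 t=2:+1/12 = 1/16
(3j)²=1/28 [(2 3 3; -1 2 -1)], sign=+1
⇒ 4πI² = 1/3
I = (+1)√(1/3/(4π)) = 0.16286750
No selection rule forces the value: the integral is nonzero (none).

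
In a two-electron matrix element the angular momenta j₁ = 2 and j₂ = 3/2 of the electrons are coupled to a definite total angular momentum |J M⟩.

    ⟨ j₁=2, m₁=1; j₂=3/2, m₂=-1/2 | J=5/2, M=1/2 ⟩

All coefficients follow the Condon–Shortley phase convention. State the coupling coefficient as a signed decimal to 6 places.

√[6·1!3!2!/7! · 3!1!1!2!3!2!] = √(72/35)
  +(−1)^0/∏(0,1,1,1,2,1)! = 1/2  (running 1/2)
  +(−1)^1/∏(1,0,0,0,3,2)! = -1/12  (running 5/12)
⟨..|..⟩ = √(72/35)·(5/12) = +0.597614

+0.597614  (= +√(5/14))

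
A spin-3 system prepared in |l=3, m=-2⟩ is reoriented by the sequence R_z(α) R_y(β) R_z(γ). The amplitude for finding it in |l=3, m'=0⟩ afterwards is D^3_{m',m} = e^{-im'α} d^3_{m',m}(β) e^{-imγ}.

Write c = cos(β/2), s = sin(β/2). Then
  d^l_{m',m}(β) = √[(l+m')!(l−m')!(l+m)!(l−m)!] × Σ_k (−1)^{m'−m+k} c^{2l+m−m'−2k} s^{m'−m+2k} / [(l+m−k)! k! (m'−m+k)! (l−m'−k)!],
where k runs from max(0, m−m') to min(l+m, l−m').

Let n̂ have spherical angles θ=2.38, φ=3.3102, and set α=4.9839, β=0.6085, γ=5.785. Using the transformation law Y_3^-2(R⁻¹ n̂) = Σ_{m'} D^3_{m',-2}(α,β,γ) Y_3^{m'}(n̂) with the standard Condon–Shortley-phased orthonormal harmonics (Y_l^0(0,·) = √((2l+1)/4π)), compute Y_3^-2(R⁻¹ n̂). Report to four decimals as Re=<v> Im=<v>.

Re=-0.1442 Im=-0.3596

Need the full column D^3_{m',-2} for m'=−3..3 at α=4.9839, β=0.6085, γ=5.7850.
cos(β/2)=0.954072, sin(β/2)=0.299578
d^3_{-3,-2}: single k=1 term ⇒ +0.580084;  D = +0.104901+0.570520i
d^3_{-2,-2}: k∈[0..1] ⇒ +0.754200 -0.371803 = +0.382397;  D = -0.343769+0.167481i
d^3_{-1,-2}: k∈[0..1] ⇒ -0.748885 +0.147673 = -0.601212;  D = +0.398622+0.450062i
d^3_{0,-2}: k∈[0..1] ⇒ +0.407290 -0.040157 = +0.367133;  D = +0.199483-0.308210i
d^3_{1,-2}: k∈[0..1] ⇒ -0.147673 +0.007280 = -0.140393;  D = -0.134001-0.041880i
d^3_{2,-2}: k∈[0..1] ⇒ +0.036658 -0.000723 = +0.035935;  D = -0.001128+0.035918i
d^3_{3,-2}: single k=0 term ⇒ -0.005639;  D = +0.005477-0.001341i
Y_3^{m'}(θ=2.38,φ=3.3102) and Σ D·Y over m':
  (+0.1049+0.5705i)·(-0.1199+0.0664i)  (-0.3438+0.1675i)·(-0.3324+0.1165i)  (+0.3986+0.4501i)·(-0.3559+0.0606i)  (+0.1995-0.3082i)·(+0.1029+0.0000i)  (-0.1340-0.0419i)·(+0.3559+0.0606i)  (-0.0011+0.0359i)·(-0.3324-0.1165i)  (+0.0055-0.0013i)·(+0.1199+0.0664i)
Y_3^-2(R⁻¹ n̂) = -0.144216-0.359579i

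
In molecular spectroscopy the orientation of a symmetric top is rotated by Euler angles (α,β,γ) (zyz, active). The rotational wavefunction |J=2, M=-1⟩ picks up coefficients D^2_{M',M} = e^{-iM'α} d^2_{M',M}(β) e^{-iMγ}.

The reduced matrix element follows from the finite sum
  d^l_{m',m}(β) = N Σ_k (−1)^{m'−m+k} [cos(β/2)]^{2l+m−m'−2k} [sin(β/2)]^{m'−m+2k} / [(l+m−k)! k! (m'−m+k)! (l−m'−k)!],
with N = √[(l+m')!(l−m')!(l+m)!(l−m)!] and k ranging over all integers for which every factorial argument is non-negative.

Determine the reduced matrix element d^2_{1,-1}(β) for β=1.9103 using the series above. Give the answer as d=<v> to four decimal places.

d=0.2226

d^2_{1,-1}(β=1.9103) via the finite sum:
c=cos(1.910300/2)=0.577486, s=sin(1.910300/2)=0.816400; N=√[6·1·1·6]=6.000000
k: max(0,(-1)−(1))=0 … min(2+(-1),2−(1))=1
  k=0: (−1)^2·6.0000/(2)·0.5775^2·0.8164^2 = +0.666824
  k=1: (−1)^3·6.0000/(6)·0.5775^0·0.8164^4 = -0.444235
d^2_{1,-1}(1.9103) = +0.666824 -0.444235 = +0.222589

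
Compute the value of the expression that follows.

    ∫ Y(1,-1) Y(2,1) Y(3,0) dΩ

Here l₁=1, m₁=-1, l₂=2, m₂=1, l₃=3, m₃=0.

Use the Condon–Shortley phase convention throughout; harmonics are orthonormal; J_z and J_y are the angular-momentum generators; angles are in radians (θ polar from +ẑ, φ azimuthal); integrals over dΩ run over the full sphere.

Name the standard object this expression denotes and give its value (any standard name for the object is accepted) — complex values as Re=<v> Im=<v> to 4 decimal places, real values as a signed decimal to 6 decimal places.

Gaunt coefficient, +0.143048

This is a Gaunt coefficient — the integral of a triple product of spherical harmonics over the sphere.
Checks pass: Σm=0; 6 even; l₃=3∈[1,3].
(2·1+1)(2·2+1)(2·3+1) = 105
Δ: 0! 2! 4! / 7! → 1/105
sum: t=0:+1/4 = 1/4
3j²(1 2 3; 0 0 0) = Δ·Π!·Σ² = 3/35  (sign -1)
sum: t=0:+1/12 = 1/12
3j²(1 2 3; -1 1 0) = Δ·Π!·Σ² = 1/35  (sign -1)
combine: 4πI² = 105·3/35·1/35 = 9/35
take √, sign +1: I = 0.14304817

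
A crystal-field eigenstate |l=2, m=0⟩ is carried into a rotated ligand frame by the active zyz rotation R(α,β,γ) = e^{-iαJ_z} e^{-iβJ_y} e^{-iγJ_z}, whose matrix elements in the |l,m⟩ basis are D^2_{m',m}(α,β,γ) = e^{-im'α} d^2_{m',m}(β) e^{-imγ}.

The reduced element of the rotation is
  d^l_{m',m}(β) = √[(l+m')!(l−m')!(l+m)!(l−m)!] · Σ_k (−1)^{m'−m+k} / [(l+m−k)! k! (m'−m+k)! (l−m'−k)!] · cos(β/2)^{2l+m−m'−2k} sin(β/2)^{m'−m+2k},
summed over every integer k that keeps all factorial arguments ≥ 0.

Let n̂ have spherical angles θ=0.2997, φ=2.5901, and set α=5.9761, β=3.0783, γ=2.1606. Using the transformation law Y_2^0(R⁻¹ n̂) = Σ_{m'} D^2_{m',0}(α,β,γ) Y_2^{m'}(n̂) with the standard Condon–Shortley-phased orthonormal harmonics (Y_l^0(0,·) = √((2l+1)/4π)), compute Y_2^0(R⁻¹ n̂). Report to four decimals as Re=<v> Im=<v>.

Re=0.5779 Im=0.0000

Need the full column D^2_{m',0} for m'=−2..2 at α=5.9761, β=3.0783, γ=2.1606.
cos(β/2)=0.031641, sin(β/2)=0.999499
d^2_{-2,0}: single k=2 term ⇒ +0.002450;  D = +0.002002-0.001412i
d^2_{-1,0}: k∈[1..2] ⇒ +0.000078 -0.077388 = -0.077310;  D = -0.073694+0.023370i
d^2_{0,0}: k∈[0..2] ⇒ +0.000001 -0.004001 +0.997999 = +0.993999;  D = +0.993999+0.000000i
d^2_{1,0}: k∈[0..1] ⇒ -0.000078 +0.077388 = +0.077310;  D = +0.073694+0.023370i
d^2_{2,0}: single k=0 term ⇒ +0.002450;  D = +0.002002+0.001412i
Y_2^{m'}(θ=0.2997,φ=2.5901) and Σ D·Y over m':
  (+0.0020-0.0014i)·(+0.0152+0.0301i)  (-0.0737+0.0234i)·(-0.1856-0.1142i)  (+0.9940+0.0000i)·(+0.5483+0.0000i)  (+0.0737+0.0234i)·(+0.1856-0.1142i)  (+0.0020+0.0014i)·(+0.0152-0.0301i)
Y_2^0(R⁻¹ n̂) = +0.577860-0.000000i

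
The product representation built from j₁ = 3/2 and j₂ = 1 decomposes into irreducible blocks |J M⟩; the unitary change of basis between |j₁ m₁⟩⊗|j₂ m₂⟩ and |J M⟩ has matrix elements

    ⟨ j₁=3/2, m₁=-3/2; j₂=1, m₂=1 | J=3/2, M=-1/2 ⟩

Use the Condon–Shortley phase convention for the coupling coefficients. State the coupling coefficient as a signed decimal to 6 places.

-0.632456  (= −√(2/5))

√[4·1!2!1!/5! · 0!3!2!0!1!2!] = √(8/5)
  +(−1)^1/∏(1,0,2,1,0,0)! = -1/2  (running -1/2)
⟨..|..⟩ = √(8/5)·(-1/2) = -0.632456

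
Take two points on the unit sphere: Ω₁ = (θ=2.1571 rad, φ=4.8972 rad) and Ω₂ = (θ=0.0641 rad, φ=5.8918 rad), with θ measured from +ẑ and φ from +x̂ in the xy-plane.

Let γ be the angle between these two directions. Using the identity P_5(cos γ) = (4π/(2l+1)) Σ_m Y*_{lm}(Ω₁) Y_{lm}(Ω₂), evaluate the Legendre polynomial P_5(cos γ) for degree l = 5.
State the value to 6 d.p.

Expand P_5 via completeness: Σ_{m} conj(Y_{5,m}) at Ω₁ times Y_{5,m} at Ω₂ —
  term(m=-5) = (0.000000, 0.000000)   from Y*(Ω₁)=(0.148551, -0.112167), Y(Ω₂)=(-0.000000, 0.000000)
  term(m=-4) = (0.000006, -0.000007)   from Y*(Ω₁)=(-0.288925, -0.263414), Y(Ω₂)=(0.000000, 0.000025)
  term(m=-3) = (-0.000251, -0.000040)   from Y*(Ω₁)=(-0.184758, 0.298371), Y(Ω₂)=(0.000280, 0.000668)
  term(m=-2) = (-0.000298, -0.000669)   from Y*(Ω₁)=(-0.049522, -0.019186), Y(Ω₂)=(0.009779, 0.009728)
  term(m=-1) = (-0.030989, 0.047694)   from Y*(Ω₁)=(-0.064606, 0.345588), Y(Ω₂)=(0.149545, 0.061713)
  term(m=+0) = (0.030804, 0.000000)   from Y*(Ω₁)=(0.033963, -0.000000), Y(Ω₂)=(0.906987, 0.000000)
  term(m=+1) = (-0.030989, -0.047694)   from Y*(Ω₁)=(0.064606, 0.345588), Y(Ω₂)=(-0.149545, 0.061713)
  term(m=+2) = (-0.000298, 0.000669)   from Y*(Ω₁)=(-0.049522, 0.019186), Y(Ω₂)=(0.009779, -0.009728)
  term(m=+3) = (-0.000251, 0.000040)   from Y*(Ω₁)=(0.184758, 0.298371), Y(Ω₂)=(-0.000280, 0.000668)
  term(m=+4) = (0.000006, 0.000007)   from Y*(Ω₁)=(-0.288925, 0.263414), Y(Ω₂)=(0.000000, -0.000025)
  term(m=+5) = (0.000000, -0.000000)   from Y*(Ω₁)=(-0.148551, -0.112167), Y(Ω₂)=(0.000000, 0.000000)
Σ over m = (-0.032258, -0.000000); ×(4π/11) → (-0.036852, -0.000000). Real part: -0.036852

-0.036852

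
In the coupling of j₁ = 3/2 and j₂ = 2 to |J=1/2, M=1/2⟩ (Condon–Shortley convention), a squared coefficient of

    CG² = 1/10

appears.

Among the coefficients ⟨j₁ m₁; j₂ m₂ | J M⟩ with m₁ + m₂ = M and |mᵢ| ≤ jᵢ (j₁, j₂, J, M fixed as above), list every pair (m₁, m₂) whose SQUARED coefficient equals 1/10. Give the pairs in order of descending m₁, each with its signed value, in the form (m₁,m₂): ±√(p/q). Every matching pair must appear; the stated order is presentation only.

Admissible pairs with m₁+m₂ = M = 1/2: (-3/2,2), (-1/2,1), (1/2,0), (3/2,-1)
  (m₁,m₂)=(3/2,-1): CG² = 1/10, CG = +√(1/10)   ← matches the target
  (m₁,m₂)=(1/2,0): CG² = 1/5, CG = −√(1/5)
  (m₁,m₂)=(-1/2,1): CG² = 3/10, CG = +√(3/10)
  (m₁,m₂)=(-3/2,2): CG² = 2/5, CG = −√(2/5)
Pairs with CG² = 1/10: (3/2,-1): +√(1/10)

(3/2,-1): +√(1/10)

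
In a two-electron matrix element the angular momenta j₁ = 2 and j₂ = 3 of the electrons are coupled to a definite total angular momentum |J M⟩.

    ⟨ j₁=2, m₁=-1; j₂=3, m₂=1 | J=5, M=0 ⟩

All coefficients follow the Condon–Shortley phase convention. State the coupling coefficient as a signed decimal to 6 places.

+0.487950  (= +√(5/21))

√[11·0!4!6!/11! · 1!3!4!2!5!5!] = √(138240/7)
  +(−1)^0/∏(0,0,3,4,1,2)! = 1/288  (running 1/288)
⟨..|..⟩ = √(138240/7)·(1/288) = +0.487950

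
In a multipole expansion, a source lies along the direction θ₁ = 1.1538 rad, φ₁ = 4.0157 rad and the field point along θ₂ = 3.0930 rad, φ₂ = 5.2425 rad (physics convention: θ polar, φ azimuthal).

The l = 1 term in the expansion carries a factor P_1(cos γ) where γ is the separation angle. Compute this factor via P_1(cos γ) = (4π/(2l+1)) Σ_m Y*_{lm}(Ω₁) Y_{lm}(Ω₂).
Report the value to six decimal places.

Addition theorem: P_1(cos γ) = (4π/3) Σ_m Y*_{lm}(Ω₁) Y_{lm}(Ω₂), m = −1…1:
  m=-1: (-0.20270 - 0.24228j) × (0.00849 + 0.01448j) = 0.00179 - 0.00499j  (running Σ = 0.00179 - 0.00499j)
  m=0: (0.19789 + 0.00000j) × (-0.48803 + 0.00000j) = -0.09658 + 0.00000j  (running Σ = -0.09479 - 0.00499j)
  m=1: (0.20270 - 0.24228j) × (-0.00849 + 0.01448j) = 0.00179 + 0.00499j  (running Σ = -0.09300 + 0.00000j)
Total Σ_m = -0.09300 + 0.00000j. Multiply by 4.188790: -0.38956 + 0.00000j. P_1(cos γ) = -0.389560

-0.389560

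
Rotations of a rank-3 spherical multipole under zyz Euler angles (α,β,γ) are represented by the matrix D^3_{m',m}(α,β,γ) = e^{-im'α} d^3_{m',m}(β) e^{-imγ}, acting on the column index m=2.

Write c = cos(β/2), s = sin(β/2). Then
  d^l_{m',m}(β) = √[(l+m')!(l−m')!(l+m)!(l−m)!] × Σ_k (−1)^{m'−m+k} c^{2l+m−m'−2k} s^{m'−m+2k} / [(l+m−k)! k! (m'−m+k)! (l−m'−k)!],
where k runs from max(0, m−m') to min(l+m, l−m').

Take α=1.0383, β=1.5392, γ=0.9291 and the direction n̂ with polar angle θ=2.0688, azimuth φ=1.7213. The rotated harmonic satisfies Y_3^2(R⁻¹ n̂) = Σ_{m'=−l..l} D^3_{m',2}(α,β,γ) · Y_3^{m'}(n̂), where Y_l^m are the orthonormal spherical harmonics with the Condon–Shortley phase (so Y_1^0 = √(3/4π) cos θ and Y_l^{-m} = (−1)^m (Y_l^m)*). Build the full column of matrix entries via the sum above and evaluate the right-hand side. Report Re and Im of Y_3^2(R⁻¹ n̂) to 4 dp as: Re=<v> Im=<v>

Need the full column D^3_{m',2} for m'=−3..3 at α=1.0383, β=1.5392, γ=0.9291.
cos(β/2)=0.718189, sin(β/2)=0.695848
d^3_{-3,2}: single k=5 term ⇒ +0.287003;  D = +0.088672+0.272962i
d^3_{-2,2}: k∈[4..5] ⇒ +0.604652 -0.113524 = +0.491128;  D = +0.479461+0.106412i
d^3_{-1,2}: k∈[3..4] ⇒ +0.789386 -0.370519 = +0.418867;  D = +0.285791-0.306224i
d^3_{0,2}: k∈[2..3] ⇒ +0.705577 -0.662363 = +0.043215;  D = -0.012250-0.041442i
d^3_{1,2}: k∈[1..2] ⇒ +0.420444 -0.789386 = -0.368942;  D = +0.357916+0.089522i
d^3_{2,2}: k∈[0..1] ⇒ +0.137225 -0.644101 = -0.506876;  D = +0.355606-0.361204i
d^3_{3,2}: single k=0 term ⇒ -0.325675;  D = -0.083948-0.314669i
Y_3^{m'}(θ=2.0688,φ=1.7213) and Σ D·Y over m':
  (+0.0887+0.2730i)·(+0.1234+0.2546i)  (+0.4795+0.1064i)·(+0.3598-0.1117i)  (+0.2858-0.3062i)·(-0.0060-0.0395i)  (-0.0122-0.0414i)·(+0.3314+0.0000i)  (+0.3579+0.0895i)·(+0.0060-0.0395i)  (+0.3556-0.3612i)·(+0.3598+0.1117i)  (-0.0839-0.3147i)·(-0.1234+0.2546i)
Y_3^2(R⁻¹ n̂) = +0.372463-0.068595i

Re=0.3725 Im=-0.0686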